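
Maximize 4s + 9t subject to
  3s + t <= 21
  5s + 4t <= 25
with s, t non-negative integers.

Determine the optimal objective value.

54

The continuous relaxation peaks at (0, 6.25) with value 56.25; rounding to a feasible lattice point costs some objective.
(s,t)=(0,6): 3·0+1·6=6≤21, 5·0+4·6=24≤25, objective 54.
(s,t)=(1,5): 3·1+1·5=8≤21, 5·1+4·5=25≤25, objective 49.
(s,t)=(0,5): 3·0+1·5=5≤21, 5·0+4·5=20≤25, objective 45.
The best lattice point is (0,6), giving 54.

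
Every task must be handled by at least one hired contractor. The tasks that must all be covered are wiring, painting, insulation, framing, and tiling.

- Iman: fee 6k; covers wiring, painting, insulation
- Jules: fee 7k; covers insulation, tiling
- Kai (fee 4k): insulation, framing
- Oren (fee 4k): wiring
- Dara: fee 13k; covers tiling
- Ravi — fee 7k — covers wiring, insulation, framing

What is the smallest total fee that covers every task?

This is an integer covering problem.
Choose Iman, Jules, and Kai: together they cover wiring, painting, insulation, framing, tiling — every task.
Total fee: 6 + 7 + 4 = 17.

17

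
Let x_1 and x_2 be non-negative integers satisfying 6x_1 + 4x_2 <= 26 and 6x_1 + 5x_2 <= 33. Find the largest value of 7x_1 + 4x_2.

29

The continuous relaxation peaks at (4.33, 0) with value 30.33; rounding to a feasible lattice point costs some objective.
(x_1,x_2)=(3,2): 6·3+4·2=26≤26, 6·3+5·2=28≤33, objective 29.
(x_1,x_2)=(4,0): 6·4+4·0=24≤26, 6·4+5·0=24≤33, objective 28.
(x_1,x_2)=(2,3): 6·2+4·3=24≤26, 6·2+5·3=27≤33, objective 26.
The best lattice point is (3,2), giving 29.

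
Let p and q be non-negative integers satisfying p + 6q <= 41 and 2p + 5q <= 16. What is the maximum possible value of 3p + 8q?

Relaxing integrality, the LP optimum is 25.60 at (p,q) = (0, 3.2), which is not an integer point.
(p,q)=(3,2): 1·3+6·2=15≤41, 2·3+5·2=16≤16, objective 25.
(p,q)=(0,3): 1·0+6·3=18≤41, 2·0+5·3=15≤16, objective 24.
Maximum is 25 at (p,q)=(3,2).

25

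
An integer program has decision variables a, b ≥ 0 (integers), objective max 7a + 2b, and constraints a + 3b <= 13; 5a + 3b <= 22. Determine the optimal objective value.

28

(a,b)=(4,0) is feasible, giving 28.
(a,b)=(3,1) is feasible, giving 23.
No feasible integer point exceeds 28.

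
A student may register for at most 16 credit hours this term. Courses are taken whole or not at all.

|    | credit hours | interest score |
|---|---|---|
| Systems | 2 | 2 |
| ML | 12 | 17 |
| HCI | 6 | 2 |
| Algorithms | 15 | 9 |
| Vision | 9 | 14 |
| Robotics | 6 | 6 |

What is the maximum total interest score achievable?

20

Vision + Robotics: credit hours 9 + 6 = 15 ≤ 16, interest score 14 + 6 = 20.
ML: credit hours 12 ≤ 16, interest score 17.
Systems + ML: credit hours 2 + 12 = 14 ≤ 16, interest score 2 + 17 = 19.
Best is Vision and Robotics with total interest score 20.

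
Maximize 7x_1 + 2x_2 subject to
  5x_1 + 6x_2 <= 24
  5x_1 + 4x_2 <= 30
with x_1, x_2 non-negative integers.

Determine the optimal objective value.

28

(x_1,x_2)=(4,0) is feasible, giving 28.
(x_1,x_2)=(3,1) is feasible, giving 23.
(x_1,x_2)=(3,0) is feasible, giving 21.
No feasible integer point exceeds 28.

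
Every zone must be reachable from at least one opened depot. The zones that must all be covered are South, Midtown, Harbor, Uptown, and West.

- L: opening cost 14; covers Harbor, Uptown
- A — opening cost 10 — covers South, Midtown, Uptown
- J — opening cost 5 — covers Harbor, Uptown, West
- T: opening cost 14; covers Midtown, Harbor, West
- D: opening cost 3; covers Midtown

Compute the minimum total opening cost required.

Choose A and J: together they cover South, Midtown, Harbor, Uptown, West — every zone.
Total opening cost: 10 + 5 = 15.

15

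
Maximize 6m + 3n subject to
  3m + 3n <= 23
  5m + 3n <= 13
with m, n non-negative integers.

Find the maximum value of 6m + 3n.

Relaxing integrality, the LP optimum is 15.60 at (m,n) = (2.6, 0), which is not an integer point.
(m,n)=(2,1): 3·2+3·1=9≤23, 5·2+3·1=13≤13, objective 15.
(m,n)=(1,2): 3·1+3·2=9≤23, 5·1+3·2=11≤13, objective 12.
(m,n)=(2,0): 3·2+3·0=6≤23, 5·2+3·0=10≤13, objective 12.
Maximum is 15 at (m,n)=(2,1).

15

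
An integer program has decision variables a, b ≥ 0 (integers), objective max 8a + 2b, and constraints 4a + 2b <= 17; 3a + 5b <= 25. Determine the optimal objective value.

32

The continuous relaxation peaks at (4.25, 0) with value 34.00; rounding to a feasible lattice point costs some objective.
(a,b)=(4,0): 4·4+2·0=16≤17, 3·4+5·0=12≤25, objective 32.
(a,b)=(3,1): 4·3+2·1=14≤17, 3·3+5·1=14≤25, objective 26.
(a,b)=(3,0): 4·3+2·0=12≤17, 3·3+5·0=9≤25, objective 24.
Maximum is 32 at (a,b)=(4,0).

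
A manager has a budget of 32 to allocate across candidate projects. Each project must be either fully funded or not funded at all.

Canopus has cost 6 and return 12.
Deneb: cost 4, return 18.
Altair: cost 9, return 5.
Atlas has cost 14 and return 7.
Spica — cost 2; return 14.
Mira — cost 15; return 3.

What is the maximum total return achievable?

51

Canopus + Deneb + Atlas + Spica: cost 6 + 4 + 14 + 2 = 26 ≤ 32, return 12 + 18 + 7 + 14 = 51.
Canopus + Deneb + Altair + Spica: cost 6 + 4 + 9 + 2 = 21 ≤ 32, return 12 + 18 + 5 + 14 = 49.
Canopus + Deneb + Spica + Mira: cost 6 + 4 + 2 + 15 = 27 ≤ 32, return 12 + 18 + 14 + 3 = 47.
Best is Canopus, Deneb, Atlas, and Spica with total return 51.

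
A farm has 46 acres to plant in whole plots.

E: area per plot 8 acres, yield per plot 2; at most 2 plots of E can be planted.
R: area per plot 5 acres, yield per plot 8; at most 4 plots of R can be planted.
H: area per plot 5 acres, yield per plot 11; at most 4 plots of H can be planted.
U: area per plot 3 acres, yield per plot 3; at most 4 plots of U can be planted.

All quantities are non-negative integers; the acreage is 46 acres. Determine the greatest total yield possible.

H has the best ratio (11/5); taking only H gives at most 4×11 = 44 (stopped by the supply cap of 4).
Mixing does better — 4×R, 4×H, and 2×U: area 46 ≤ 46, yield 4·8 + 4·11 + 2·3 = 82.

82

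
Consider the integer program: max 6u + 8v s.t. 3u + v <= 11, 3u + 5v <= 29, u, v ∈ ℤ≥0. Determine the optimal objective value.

46

The continuous relaxation peaks at (2.17, 4.5) with value 49.00; rounding to a feasible lattice point costs some objective.
(u,v)=(1,5): 3·1+1·5=8≤11, 3·1+5·5=28≤29, objective 46.
(u,v)=(2,4): 3·2+1·4=10≤11, 3·2+5·4=26≤29, objective 44.
(u,v)=(0,5): 3·0+1·5=5≤11, 3·0+5·5=25≤29, objective 40.
Maximum is 46 at (u,v)=(1,5).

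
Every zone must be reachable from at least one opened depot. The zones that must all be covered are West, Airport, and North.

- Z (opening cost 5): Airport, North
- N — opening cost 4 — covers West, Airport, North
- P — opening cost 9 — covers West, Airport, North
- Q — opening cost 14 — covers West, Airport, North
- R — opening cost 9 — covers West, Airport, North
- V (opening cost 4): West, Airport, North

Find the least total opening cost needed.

This is an integer covering problem.
N alone covers West, Airport, North — every zone.
Total opening cost: 4.

4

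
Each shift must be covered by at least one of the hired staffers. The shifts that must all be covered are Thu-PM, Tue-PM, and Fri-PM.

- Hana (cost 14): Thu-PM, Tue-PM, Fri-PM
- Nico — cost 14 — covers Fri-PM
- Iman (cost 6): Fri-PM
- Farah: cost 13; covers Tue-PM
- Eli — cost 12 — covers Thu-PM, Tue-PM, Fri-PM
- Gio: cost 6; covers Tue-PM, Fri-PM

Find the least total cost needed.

12

This is a weighted set-cover instance.
The greedy cost-per-new-shift heuristic would pick Gio and Eli for 18, but a cheaper cover exists.
Eli alone covers Thu-PM, Tue-PM, Fri-PM — every shift.
Total cost: 12.
No cover costs less than 12.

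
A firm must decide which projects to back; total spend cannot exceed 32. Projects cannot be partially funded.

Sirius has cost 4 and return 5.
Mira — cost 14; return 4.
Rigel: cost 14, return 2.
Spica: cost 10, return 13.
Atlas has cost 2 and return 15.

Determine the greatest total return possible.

This is an integer program with binary decision variables.
Allowing fractional choices, the relaxed optimum would be about 37.3, but projects are indivisible.
Sirius + Mira + Spica + Atlas: cost 4 + 14 + 10 + 2 = 30 ≤ 32, return 5 + 4 + 13 + 15 = 37.
Sirius + Rigel + Spica + Atlas: cost 4 + 14 + 10 + 2 = 30 ≤ 32, return 5 + 2 + 13 + 15 = 35.
Best is Sirius, Mira, Spica, and Atlas with total return 37.

37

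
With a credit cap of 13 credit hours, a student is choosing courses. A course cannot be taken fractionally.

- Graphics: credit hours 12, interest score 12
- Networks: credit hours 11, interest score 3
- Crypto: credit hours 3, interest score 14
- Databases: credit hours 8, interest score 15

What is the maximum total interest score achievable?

This is a 0-1 knapsack instance.
Allowing fractional choices, the relaxed optimum would be about 31.0, but courses are indivisible.
Crypto + Databases: credit hours 3 + 8 = 11 ≤ 13, interest score 14 + 15 = 29.
Databases: credit hours 8 ≤ 13, interest score 15.
Best is Crypto and Databases with total interest score 29.

29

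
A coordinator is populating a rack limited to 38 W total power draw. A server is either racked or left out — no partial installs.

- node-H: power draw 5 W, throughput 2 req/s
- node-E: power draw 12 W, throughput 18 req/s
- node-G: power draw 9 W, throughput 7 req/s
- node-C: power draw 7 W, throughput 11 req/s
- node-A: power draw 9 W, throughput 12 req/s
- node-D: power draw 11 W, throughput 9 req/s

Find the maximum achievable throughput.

Take node-E, node-G, node-C, and node-A: power draw 12 + 9 + 7 + 9 = 37 ≤ 38, throughput 18 + 7 + 11 + 12 = 48.
No other feasible combination does better.

48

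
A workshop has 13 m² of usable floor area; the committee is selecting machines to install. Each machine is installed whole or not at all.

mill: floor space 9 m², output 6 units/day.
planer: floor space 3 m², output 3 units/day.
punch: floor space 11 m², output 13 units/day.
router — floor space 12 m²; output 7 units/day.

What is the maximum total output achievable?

13

punch: floor space 11 ≤ 13, output 13.
mill + planer: floor space 9 + 3 = 12 ≤ 13, output 6 + 3 = 9.
Best is punch with total output 13.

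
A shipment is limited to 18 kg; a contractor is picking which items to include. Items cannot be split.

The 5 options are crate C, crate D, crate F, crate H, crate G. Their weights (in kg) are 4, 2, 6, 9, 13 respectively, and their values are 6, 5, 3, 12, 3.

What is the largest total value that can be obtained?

23

This is an integer program with binary decision variables.
Take crate C, crate D, and crate H: weight 4 + 2 + 9 = 15 ≤ 18, value 6 + 5 + 12 = 23.
No other feasible combination does better.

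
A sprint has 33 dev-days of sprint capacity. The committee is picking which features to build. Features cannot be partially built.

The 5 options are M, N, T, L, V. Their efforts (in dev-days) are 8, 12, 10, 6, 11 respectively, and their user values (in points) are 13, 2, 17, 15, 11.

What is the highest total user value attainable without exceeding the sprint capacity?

45

Take M, T, and L: effort 8 + 10 + 6 = 24 ≤ 33, user value 13 + 17 + 15 = 45.
No other feasible combination does better.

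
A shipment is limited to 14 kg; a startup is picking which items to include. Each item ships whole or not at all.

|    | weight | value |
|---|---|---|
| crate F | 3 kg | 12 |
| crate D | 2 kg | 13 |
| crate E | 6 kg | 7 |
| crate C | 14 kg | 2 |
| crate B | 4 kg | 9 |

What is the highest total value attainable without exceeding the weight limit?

34

Allowing fractional choices, the relaxed optimum would be about 39.8, but items are indivisible.
crate F + crate D + crate E: weight 3 + 2 + 6 = 11 ≤ 14, value 12 + 13 + 7 = 32.
crate F + crate D + crate B: weight 3 + 2 + 4 = 9 ≤ 14, value 12 + 13 + 9 = 34.
crate D + crate E + crate B: weight 2 + 6 + 4 = 12 ≤ 14, value 13 + 7 + 9 = 29.
Best is crate F, crate D, and crate B with total value 34.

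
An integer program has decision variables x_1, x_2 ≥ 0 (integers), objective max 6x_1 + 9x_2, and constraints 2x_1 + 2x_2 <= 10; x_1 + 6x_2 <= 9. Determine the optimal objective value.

(x_1,x_2)=(5,0) is feasible, giving 30.
(x_1,x_2)=(3,1) is feasible, giving 27.
(x_1,x_2)=(4,0) is feasible, giving 24.
No feasible integer point exceeds 30.

30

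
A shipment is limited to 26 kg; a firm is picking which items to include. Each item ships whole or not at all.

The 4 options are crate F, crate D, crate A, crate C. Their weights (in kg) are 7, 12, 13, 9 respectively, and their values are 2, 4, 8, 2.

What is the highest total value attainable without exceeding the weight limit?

12

Allowing fractional choices, the relaxed optimum would be about 12.3, but items are indivisible.
crate A + crate C: weight 13 + 9 = 22 ≤ 26, value 8 + 2 = 10.
crate F + crate A: weight 7 + 13 = 20 ≤ 26, value 2 + 8 = 10.
crate D + crate A: weight 12 + 13 = 25 ≤ 26, value 4 + 8 = 12.
Best is crate D and crate A with total value 12.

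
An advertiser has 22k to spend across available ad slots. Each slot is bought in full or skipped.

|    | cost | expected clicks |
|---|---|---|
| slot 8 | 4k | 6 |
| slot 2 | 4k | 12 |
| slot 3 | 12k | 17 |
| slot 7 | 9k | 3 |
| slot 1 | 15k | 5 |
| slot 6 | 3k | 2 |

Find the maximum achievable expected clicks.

Treat it as a binary knapsack problem.
Allowing fractional choices, the relaxed optimum would be about 36.3, but ad slots are indivisible.
slot 2 + slot 3: cost 4 + 12 = 16 ≤ 22, expected clicks 12 + 17 = 29.
slot 2 + slot 3 + slot 6: cost 4 + 12 + 3 = 19 ≤ 22, expected clicks 12 + 17 + 2 = 31.
slot 8 + slot 2 + slot 3: cost 4 + 4 + 12 = 20 ≤ 22, expected clicks 6 + 12 + 17 = 35.
Best is slot 8, slot 2, and slot 3 with total expected clicks 35.

35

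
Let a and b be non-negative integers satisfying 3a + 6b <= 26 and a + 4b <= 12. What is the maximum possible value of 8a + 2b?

Relaxing integrality, the LP optimum is 69.33 at (a,b) = (8.67, 0), which is not an integer point.
(a,b)=(8,0): 3·8+6·0=24≤26, 1·8+4·0=8≤12, objective 64.
(a,b)=(7,0): 3·7+6·0=21≤26, 1·7+4·0=7≤12, objective 56.
Maximum is 64 at (a,b)=(8,0).

64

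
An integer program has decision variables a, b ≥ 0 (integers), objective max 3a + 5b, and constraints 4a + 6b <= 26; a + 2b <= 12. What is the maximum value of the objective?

(a,b)=(2,3): 4·2+6·3=26≤26, 1·2+2·3=8≤12, objective 21.
(a,b)=(0,4): 4·0+6·4=24≤26, 1·0+2·4=8≤12, objective 20.
(a,b)=(3,2): 4·3+6·2=24≤26, 1·3+2·2=7≤12, objective 19.
Maximum is 21 at (a,b)=(2,3).

21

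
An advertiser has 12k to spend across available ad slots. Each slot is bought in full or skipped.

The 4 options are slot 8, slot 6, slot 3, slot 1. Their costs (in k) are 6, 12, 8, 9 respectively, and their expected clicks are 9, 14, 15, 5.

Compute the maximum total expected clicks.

Allowing fractional choices, the relaxed optimum would be about 21.0, but ad slots are indivisible.
slot 8: cost 6 ≤ 12, expected clicks 9.
slot 6: cost 12 ≤ 12, expected clicks 14.
slot 3: cost 8 ≤ 12, expected clicks 15.
Best is slot 3 with total expected clicks 15.

15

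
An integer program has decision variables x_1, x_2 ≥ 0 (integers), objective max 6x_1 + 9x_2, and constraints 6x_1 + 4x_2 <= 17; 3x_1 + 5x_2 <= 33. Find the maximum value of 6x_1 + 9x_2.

36

(x_1,x_2)=(0,4) is feasible, giving 36.
(x_1,x_2)=(0,3) is feasible, giving 27.
No feasible integer point exceeds 36.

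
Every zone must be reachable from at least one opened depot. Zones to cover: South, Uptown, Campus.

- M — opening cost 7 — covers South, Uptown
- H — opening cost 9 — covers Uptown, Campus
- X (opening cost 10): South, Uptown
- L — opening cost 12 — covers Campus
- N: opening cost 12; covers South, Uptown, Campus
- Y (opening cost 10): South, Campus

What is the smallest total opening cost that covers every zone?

The greedy cost-per-new-zone heuristic would pick M and H for 16, but a cheaper cover exists.
N alone covers South, Uptown, Campus — every zone.
Total opening cost: 12.
No cover costs less than 12.

12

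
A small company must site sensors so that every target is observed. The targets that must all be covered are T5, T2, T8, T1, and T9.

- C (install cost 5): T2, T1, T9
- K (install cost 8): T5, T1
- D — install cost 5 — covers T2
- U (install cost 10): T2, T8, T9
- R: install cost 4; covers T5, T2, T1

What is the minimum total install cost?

The greedy cost-per-new-target heuristic would pick R, C, and U for 19, but a cheaper cover exists.
Choose U and R: together they cover T5, T2, T8, T1, T9 — every target.
Total install cost: 10 + 4 = 14.
No cover costs less than 14.

14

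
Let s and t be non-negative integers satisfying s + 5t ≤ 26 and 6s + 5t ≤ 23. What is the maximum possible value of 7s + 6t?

(s,t)=(3,1): 1·3+5·1=8≤26, 6·3+5·1=23≤23, objective 27.
(s,t)=(2,2): 1·2+5·2=12≤26, 6·2+5·2=22≤23, objective 26.
(s,t)=(1,3): 1·1+5·3=16≤26, 6·1+5·3=21≤23, objective 25.
(s,t)=(0,4): 1·0+5·4=20≤26, 6·0+5·4=20≤23, objective 24.
Maximum is 27 at (s,t)=(3,1).

27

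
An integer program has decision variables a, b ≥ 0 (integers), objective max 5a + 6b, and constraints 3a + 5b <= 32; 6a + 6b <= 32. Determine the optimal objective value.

(a,b)=(0,5) is feasible, giving 30.
(a,b)=(1,4) is feasible, giving 29.
(a,b)=(0,4) is feasible, giving 24.
Maximum is 30 at (a,b)=(0,5).

30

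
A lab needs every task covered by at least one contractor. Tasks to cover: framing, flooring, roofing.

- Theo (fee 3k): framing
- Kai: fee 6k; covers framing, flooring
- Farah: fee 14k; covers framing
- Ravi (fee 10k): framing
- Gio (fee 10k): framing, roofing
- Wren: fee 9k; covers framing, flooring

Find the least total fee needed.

16

The greedy cost-per-new-task heuristic would pick Theo, Kai, and Gio for 19, but a cheaper cover exists.
Choose Kai and Gio: together they cover framing, flooring, roofing — every task.
Total fee: 6 + 10 = 16.
No cover costs less than 16.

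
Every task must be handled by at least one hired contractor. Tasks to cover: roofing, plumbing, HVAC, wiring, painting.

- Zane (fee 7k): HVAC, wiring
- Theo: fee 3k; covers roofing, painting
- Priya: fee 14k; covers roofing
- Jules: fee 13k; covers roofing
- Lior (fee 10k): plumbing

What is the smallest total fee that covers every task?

20

This is an integer covering problem.
Choose Zane, Theo, and Lior: together they cover roofing, plumbing, HVAC, wiring, painting — every task.
Total fee: 7 + 3 + 10 = 20.
No cover costs less than 20.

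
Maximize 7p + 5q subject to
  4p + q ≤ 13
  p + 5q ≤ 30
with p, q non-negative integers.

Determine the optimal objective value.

Relaxing integrality, the LP optimum is 41.05 at (p,q) = (1.84, 5.63), which is not an integer point.
(p,q)=(2,5): 4·2+1·5=13≤13, 1·2+5·5=27≤30, objective 39.
(p,q)=(2,4): 4·2+1·4=12≤13, 1·2+5·4=22≤30, objective 34.
No feasible integer point exceeds 39.

39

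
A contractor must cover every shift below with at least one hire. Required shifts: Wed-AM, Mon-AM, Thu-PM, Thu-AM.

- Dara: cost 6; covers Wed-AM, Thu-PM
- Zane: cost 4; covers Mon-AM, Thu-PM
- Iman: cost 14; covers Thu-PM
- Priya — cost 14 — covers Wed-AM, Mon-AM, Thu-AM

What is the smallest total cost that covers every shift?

The greedy cost-per-new-shift heuristic would pick Zane, Dara, and Priya for 24, but a cheaper cover exists.
Choose Zane and Priya: together they cover Wed-AM, Mon-AM, Thu-PM, Thu-AM — every shift.
Total cost: 4 + 14 = 18.
No cover costs less than 18.

18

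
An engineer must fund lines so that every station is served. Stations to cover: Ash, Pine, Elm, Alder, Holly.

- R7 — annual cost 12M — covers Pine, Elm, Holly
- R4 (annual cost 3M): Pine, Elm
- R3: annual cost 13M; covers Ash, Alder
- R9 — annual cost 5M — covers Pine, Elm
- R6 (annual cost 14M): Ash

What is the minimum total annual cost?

The greedy cost-per-new-station heuristic would pick R4, R3, and R7 for 28, but a cheaper cover exists.
Choose R7 and R3: together they cover Ash, Pine, Elm, Alder, Holly — every station.
Total annual cost: 12 + 13 = 25.
No cover costs less than 25.

25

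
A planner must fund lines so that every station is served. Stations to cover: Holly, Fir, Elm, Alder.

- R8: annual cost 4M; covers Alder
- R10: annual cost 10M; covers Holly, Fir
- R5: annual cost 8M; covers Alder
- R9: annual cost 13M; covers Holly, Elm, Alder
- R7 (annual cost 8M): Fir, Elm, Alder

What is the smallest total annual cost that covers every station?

Choose R10 and R7: together they cover Holly, Fir, Elm, Alder — every station.
Total annual cost: 10 + 8 = 18.
No cover costs less than 18.

18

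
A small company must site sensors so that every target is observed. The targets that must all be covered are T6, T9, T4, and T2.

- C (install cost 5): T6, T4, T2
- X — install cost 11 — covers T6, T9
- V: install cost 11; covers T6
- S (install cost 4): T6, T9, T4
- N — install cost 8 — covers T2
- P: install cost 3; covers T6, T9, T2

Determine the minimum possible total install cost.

7

Choose S and P: together they cover T6, T9, T4, T2 — every target.
Total install cost: 4 + 3 = 7.
No cover costs less than 7.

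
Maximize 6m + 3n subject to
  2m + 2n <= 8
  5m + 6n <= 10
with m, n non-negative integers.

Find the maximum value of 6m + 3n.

(m,n)=(2,0): 2·2+2·0=4≤8, 5·2+6·0=10≤10, objective 12.
(m,n)=(1,0): 2·1+2·0=2≤8, 5·1+6·0=5≤10, objective 6.
No feasible integer point exceeds 12.

12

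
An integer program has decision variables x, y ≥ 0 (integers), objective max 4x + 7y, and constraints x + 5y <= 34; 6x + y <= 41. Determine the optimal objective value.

59

(x,y)=(6,5) is feasible, giving 59.
(x,y)=(4,6) is feasible, giving 58.
(x,y)=(5,5) is feasible, giving 55.
The best lattice point is (6,5), giving 59.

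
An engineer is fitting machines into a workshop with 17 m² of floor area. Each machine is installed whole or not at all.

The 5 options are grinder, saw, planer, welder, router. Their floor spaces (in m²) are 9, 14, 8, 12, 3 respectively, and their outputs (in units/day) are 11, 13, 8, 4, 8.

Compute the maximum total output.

This is an integer program with binary decision variables.
Take saw and router: floor space 14 + 3 = 17 ≤ 17, output 13 + 8 = 21.
No other feasible combination does better.

21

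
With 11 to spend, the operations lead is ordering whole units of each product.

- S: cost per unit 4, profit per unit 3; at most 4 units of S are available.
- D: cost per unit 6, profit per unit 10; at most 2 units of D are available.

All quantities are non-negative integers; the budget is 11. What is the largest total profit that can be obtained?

13

1×S and 1×D: cost 10 ≤ 11, profit 1·3 + 1·10 = 13.
1×D: cost 6 ≤ 11, profit 1·10 = 10.
Best is 13.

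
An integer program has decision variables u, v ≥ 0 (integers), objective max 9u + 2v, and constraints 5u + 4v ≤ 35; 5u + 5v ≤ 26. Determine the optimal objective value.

45

Relaxing integrality, the LP optimum is 46.80 at (u,v) = (5.2, 0), which is not an integer point.
(u,v)=(5,0) is feasible, giving 45.
(u,v)=(4,1) is feasible, giving 38.
(u,v)=(4,0) is feasible, giving 36.
Maximum is 45 at (u,v)=(5,0).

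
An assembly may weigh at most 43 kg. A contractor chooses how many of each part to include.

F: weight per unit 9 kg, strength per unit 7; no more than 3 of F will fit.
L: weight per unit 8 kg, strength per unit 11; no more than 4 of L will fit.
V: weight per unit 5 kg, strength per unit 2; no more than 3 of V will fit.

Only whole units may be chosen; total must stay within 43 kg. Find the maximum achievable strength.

51

1×F and 4×L: weight 41 ≤ 43, strength 1·7 + 4·11 = 51.
4×L and 2×V: weight 42 ≤ 43, strength 4·11 + 2·2 = 48.
Best is 51.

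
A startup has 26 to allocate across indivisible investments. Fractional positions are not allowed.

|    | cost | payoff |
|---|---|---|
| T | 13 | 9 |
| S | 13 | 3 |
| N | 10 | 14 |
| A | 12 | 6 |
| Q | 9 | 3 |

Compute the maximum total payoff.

23

Take T and N: cost 13 + 10 = 23 ≤ 26, payoff 9 + 14 = 23.
No other feasible combination does better.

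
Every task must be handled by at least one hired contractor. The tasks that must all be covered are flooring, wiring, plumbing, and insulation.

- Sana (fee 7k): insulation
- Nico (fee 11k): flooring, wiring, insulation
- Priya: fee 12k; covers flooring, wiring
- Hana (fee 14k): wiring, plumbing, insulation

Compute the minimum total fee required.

25

This is a weighted set-cover instance.
Choose Nico and Hana: together they cover flooring, wiring, plumbing, insulation — every task.
Total fee: 11 + 14 = 25.
No cover costs less than 25.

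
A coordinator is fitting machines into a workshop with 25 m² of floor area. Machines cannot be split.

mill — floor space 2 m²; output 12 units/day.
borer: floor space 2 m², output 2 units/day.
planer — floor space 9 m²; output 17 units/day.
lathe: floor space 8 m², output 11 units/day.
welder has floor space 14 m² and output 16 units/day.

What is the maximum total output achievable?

Take mill, planer, and welder: floor space 2 + 9 + 14 = 25 ≤ 25, output 12 + 17 + 16 = 45.
No other feasible combination does better.

45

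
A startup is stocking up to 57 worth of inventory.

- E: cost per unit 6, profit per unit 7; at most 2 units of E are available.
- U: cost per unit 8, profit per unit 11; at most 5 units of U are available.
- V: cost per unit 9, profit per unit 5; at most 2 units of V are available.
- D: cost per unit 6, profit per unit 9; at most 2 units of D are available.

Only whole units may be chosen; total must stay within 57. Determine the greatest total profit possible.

D has the best ratio (9/6); taking only D gives at most 2×9 = 18 (stopped by the supply cap of 2).
Mixing does better — 2×E, 4×U, and 2×D: cost 56 ≤ 57, profit 2·7 + 4·11 + 2·9 = 76.

76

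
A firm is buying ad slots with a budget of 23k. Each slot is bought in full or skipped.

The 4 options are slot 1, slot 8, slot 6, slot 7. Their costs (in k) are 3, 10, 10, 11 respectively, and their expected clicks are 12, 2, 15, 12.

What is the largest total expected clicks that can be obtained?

29

slot 1 + slot 8 + slot 6: cost 3 + 10 + 10 = 23 ≤ 23, expected clicks 12 + 2 + 15 = 29.
slot 1 + slot 6: cost 3 + 10 = 13 ≤ 23, expected clicks 12 + 15 = 27.
Best is slot 1, slot 8, and slot 6 with total expected clicks 29.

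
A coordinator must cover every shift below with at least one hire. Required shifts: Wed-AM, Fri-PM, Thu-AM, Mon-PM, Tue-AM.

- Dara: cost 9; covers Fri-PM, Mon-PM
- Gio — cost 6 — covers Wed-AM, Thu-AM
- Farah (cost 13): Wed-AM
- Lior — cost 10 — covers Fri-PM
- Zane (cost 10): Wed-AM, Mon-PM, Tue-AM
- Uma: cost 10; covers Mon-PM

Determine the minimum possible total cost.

Choose Dara, Gio, and Zane: together they cover Wed-AM, Fri-PM, Thu-AM, Mon-PM, Tue-AM — every shift.
Total cost: 9 + 6 + 10 = 25.
No cover costs less than 25.

25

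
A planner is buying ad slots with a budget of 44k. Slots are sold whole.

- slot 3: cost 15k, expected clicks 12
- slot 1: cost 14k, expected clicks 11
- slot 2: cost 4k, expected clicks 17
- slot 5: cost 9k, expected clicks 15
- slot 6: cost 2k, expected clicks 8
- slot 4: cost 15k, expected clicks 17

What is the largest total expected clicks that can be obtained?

68

Allowing fractional choices, the relaxed optimum would be about 68.2, but ad slots are indivisible.
slot 1 + slot 2 + slot 5 + slot 6 + slot 4: cost 14 + 4 + 9 + 2 + 15 = 44 ≤ 44, expected clicks 11 + 17 + 15 + 8 + 17 = 68.
slot 3 + slot 2 + slot 5 + slot 4: cost 15 + 4 + 9 + 15 = 43 ≤ 44, expected clicks 12 + 17 + 15 + 17 = 61.
slot 3 + slot 1 + slot 2 + slot 5 + slot 6: cost 15 + 14 + 4 + 9 + 2 = 44 ≤ 44, expected clicks 12 + 11 + 17 + 15 + 8 = 63.
Best is slot 1, slot 2, slot 5, slot 6, and slot 4 with total expected clicks 68.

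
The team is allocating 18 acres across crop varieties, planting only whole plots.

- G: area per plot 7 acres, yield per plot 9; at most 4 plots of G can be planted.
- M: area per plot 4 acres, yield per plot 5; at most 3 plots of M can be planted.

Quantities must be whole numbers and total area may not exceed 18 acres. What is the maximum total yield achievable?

23

Take 2×G and 1×M: area 18 ≤ 18, yield 2·9 + 1·5 = 23.
No other integer combination yields more.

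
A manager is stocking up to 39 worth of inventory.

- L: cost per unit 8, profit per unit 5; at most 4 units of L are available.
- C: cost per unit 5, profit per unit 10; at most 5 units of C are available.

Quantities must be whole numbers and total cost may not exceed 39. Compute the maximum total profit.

Take 1×L and 5×C: cost 33 ≤ 39, profit 1·5 + 5·10 = 55.
C has the best ratio (10/5) and is taken to its limit of 5; remaining capacity is filled optimally with the others.

55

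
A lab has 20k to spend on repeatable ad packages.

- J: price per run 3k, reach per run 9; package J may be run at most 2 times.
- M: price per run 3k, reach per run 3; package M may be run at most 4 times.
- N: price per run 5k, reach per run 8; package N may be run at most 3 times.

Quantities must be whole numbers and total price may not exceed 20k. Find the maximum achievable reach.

37

Take 2×J, 1×M, and 2×N: price 19 ≤ 20, reach 2·9 + 1·3 + 2·8 = 37.
J has the best ratio (9/3) and is taken to its limit of 2; remaining capacity is filled optimally with the others.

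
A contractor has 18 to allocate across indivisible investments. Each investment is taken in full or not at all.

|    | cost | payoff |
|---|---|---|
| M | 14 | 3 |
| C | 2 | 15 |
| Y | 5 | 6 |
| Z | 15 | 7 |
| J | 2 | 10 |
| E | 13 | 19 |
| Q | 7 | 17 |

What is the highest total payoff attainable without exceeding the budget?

48

Allowing fractional choices, the relaxed optimum would be about 52.2, but investments are indivisible.
C + J + Q: cost 2 + 2 + 7 = 11 ≤ 18, payoff 15 + 10 + 17 = 42.
C + Y + J + Q: cost 2 + 5 + 2 + 7 = 16 ≤ 18, payoff 15 + 6 + 10 + 17 = 48.
C + J + E: cost 2 + 2 + 13 = 17 ≤ 18, payoff 15 + 10 + 19 = 44.
Best is C, Y, J, and Q with total payoff 48.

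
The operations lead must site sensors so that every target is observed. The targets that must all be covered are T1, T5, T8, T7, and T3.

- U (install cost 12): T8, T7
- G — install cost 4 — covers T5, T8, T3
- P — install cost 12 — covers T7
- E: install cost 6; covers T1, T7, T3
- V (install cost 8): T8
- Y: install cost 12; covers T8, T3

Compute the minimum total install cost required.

This is a weighted set-cover instance.
Choose G and E: together they cover T1, T5, T8, T7, T3 — every target.
Total install cost: 4 + 6 = 10.
No cover costs less than 10.

10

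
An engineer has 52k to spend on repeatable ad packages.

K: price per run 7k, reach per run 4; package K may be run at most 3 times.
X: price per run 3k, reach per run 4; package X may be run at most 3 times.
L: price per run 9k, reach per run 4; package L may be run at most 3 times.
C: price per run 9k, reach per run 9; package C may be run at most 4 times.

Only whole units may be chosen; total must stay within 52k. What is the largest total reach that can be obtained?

X has the best ratio (4/3); taking only X gives at most 3×4 = 12 (stopped by the supply cap of 3).
Mixing does better — 1×K, 3×X, and 4×C: price 52 ≤ 52, reach 1·4 + 3·4 + 4·9 = 52.

52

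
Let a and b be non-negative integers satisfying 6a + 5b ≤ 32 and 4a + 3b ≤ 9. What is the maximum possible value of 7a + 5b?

Relaxing integrality, the LP optimum is 15.75 at (a,b) = (2.25, 0), which is not an integer point.
(a,b)=(0,3) is feasible, giving 15.
(a,b)=(2,0) is feasible, giving 14.
(a,b)=(1,1) is feasible, giving 12.
Maximum is 15 at (a,b)=(0,3).

15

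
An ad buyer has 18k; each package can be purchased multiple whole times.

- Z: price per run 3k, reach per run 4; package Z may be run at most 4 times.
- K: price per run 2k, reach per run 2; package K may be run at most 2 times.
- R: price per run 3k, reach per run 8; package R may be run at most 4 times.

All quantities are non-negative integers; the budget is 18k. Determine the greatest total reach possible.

This is a bounded integer knapsack.
Take 2×Z and 4×R: price 18 ≤ 18, reach 2·4 + 4·8 = 40.
R has the best ratio (8/3) and is taken to its limit of 4; remaining capacity is filled optimally with the others.

40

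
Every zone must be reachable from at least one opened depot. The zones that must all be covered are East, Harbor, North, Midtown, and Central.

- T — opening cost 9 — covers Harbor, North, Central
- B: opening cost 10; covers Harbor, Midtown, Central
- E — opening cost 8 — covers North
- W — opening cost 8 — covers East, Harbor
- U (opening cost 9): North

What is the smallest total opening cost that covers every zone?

This is a weighted set-cover instance.
The greedy cost-per-new-zone heuristic would pick T, W, and B for 27, but a cheaper cover exists.
Choose B, E, and W: together they cover East, Harbor, North, Midtown, Central — every zone.
Total opening cost: 10 + 8 + 8 = 26.
No cover costs less than 26.

26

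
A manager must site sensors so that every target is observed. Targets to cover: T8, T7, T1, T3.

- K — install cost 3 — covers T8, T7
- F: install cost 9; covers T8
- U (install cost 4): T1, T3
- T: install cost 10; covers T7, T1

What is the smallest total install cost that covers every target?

Choose K and U: together they cover T8, T7, T1, T3 — every target.
Total install cost: 3 + 4 = 7.
No cover costs less than 7.

7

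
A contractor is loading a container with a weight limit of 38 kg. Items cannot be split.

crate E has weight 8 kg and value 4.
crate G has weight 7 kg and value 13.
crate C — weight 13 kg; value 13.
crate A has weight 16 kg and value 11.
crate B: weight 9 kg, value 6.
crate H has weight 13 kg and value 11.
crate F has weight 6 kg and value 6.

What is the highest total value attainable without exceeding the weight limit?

Allowing fractional choices, the relaxed optimum would be about 42.2, but items are indivisible.
crate G + crate C + crate B + crate F: weight 7 + 13 + 9 + 6 = 35 ≤ 38, value 13 + 13 + 6 + 6 = 38.
crate G + crate C + crate H: weight 7 + 13 + 13 = 33 ≤ 38, value 13 + 13 + 11 = 37.
Best is crate G, crate C, crate B, and crate F with total value 38.

38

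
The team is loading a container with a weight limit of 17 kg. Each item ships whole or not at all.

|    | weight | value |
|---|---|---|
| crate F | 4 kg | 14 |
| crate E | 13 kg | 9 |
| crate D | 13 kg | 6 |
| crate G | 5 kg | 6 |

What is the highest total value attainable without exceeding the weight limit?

This is a 0-1 knapsack instance.
crate F + crate D: weight 4 + 13 = 17 ≤ 17, value 14 + 6 = 20.
crate F + crate E: weight 4 + 13 = 17 ≤ 17, value 14 + 9 = 23.
crate F + crate G: weight 4 + 5 = 9 ≤ 17, value 14 + 6 = 20.
Best is crate F and crate E with total value 23.

23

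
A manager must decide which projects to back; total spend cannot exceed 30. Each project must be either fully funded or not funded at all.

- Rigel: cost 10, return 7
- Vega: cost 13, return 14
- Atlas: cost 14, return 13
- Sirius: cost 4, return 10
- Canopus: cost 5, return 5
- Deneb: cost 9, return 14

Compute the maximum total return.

Allowing fractional choices, the relaxed optimum would be about 42.0, but projects are indivisible.
Rigel + Sirius + Canopus + Deneb: cost 10 + 4 + 5 + 9 = 28 ≤ 30, return 7 + 10 + 5 + 14 = 36.
Atlas + Sirius + Deneb: cost 14 + 4 + 9 = 27 ≤ 30, return 13 + 10 + 14 = 37.
Vega + Sirius + Deneb: cost 13 + 4 + 9 = 26 ≤ 30, return 14 + 10 + 14 = 38.
Best is Vega, Sirius, and Deneb with total return 38.

38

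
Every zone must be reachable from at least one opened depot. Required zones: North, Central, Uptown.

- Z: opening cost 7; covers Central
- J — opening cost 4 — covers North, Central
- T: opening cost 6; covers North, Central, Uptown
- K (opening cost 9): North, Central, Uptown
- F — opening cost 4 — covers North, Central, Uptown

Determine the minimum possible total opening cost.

4

F alone covers North, Central, Uptown — every zone.
Total opening cost: 4.
No cover costs less than 4.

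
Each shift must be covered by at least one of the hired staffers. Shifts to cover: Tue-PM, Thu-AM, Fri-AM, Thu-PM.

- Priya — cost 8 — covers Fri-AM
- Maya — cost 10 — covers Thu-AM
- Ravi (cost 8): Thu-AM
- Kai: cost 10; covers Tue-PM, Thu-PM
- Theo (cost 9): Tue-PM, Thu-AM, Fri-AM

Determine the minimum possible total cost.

Choose Kai and Theo: together they cover Tue-PM, Thu-AM, Fri-AM, Thu-PM — every shift.
Total cost: 10 + 9 = 19.
No cover costs less than 19.

19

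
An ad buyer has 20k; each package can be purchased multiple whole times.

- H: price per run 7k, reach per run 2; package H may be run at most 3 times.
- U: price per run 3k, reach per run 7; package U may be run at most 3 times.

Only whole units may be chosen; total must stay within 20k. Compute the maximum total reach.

This is a bounded integer knapsack.
U has the best ratio (7/3); taking only U gives at most 3×7 = 21 (stopped by the supply cap of 3).
Mixing does better — 1×H and 3×U: price 16 ≤ 20, reach 1·2 + 3·7 = 23.

23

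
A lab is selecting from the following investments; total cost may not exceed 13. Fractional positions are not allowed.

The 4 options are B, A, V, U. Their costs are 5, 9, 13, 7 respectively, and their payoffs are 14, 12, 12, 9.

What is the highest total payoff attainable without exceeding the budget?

23

Take B and U: cost 5 + 7 = 12 ≤ 13, payoff 14 + 9 = 23.
No other feasible combination does better.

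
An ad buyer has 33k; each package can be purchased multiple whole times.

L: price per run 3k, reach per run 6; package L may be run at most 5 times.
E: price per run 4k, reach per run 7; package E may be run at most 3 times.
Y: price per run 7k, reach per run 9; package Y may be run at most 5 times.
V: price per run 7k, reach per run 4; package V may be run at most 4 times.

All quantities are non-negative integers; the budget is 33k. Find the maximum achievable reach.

L has the best ratio (6/3); taking only L gives at most 5×6 = 30 (stopped by the supply cap of 5).
Mixing does better — 5×L, 1×E, and 2×Y: price 33 ≤ 33, reach 5·6 + 1·7 + 2·9 = 55.

55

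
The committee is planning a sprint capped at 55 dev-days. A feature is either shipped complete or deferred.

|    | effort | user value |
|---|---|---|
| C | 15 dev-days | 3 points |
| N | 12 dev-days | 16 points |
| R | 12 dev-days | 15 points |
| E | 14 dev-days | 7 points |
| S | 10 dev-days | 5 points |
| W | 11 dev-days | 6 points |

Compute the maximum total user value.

Take N, R, E, and W: effort 12 + 12 + 14 + 11 = 49 ≤ 55, user value 16 + 15 + 7 + 6 = 44.
No other feasible combination does better.

44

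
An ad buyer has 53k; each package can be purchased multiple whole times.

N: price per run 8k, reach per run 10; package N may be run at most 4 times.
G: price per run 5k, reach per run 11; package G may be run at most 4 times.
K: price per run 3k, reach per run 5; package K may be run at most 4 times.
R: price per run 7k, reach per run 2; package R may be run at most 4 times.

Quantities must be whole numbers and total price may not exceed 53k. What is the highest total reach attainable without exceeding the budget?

89

3×N, 4×G, and 3×K: price 53 ≤ 53, reach 3·10 + 4·11 + 3·5 = 89.
2×N, 4×G, and 4×K: price 48 ≤ 53, reach 2·10 + 4·11 + 4·5 = 84.
Best is 89.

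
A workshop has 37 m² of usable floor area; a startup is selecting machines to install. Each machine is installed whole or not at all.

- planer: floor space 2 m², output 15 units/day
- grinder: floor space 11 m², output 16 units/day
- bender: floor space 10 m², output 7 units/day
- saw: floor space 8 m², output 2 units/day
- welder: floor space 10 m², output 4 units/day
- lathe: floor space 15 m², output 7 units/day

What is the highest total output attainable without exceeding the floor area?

42

Take planer, grinder, bender, and welder: floor space 2 + 11 + 10 + 10 = 33 ≤ 37, output 15 + 16 + 7 + 4 = 42.
No other feasible combination does better.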